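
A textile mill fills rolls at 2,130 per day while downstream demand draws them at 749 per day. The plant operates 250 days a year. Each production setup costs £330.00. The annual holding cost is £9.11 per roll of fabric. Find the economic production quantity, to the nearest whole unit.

Annual demand D = 749 × 250 = 187,250.
Production build-up factor (1 − d/p) = 1 − 749/2,130 = 0.6484.
Q* = √(2DS / (H(1 − d/p))) = √(2 × 187,250 × 330 / (9.11 × 0.6484)).
= √(123,585,000 / 5.9065) ≈ 4574.216.

Q* ≈ 4,574 rolls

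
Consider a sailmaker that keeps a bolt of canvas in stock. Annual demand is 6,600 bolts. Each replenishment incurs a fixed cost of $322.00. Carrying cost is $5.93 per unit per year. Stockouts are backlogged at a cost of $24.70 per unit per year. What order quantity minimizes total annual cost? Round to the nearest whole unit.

With planned backorders, Q* = √(2DS/H) · √((H+B)/B).
√(2DS/H) = √(2 × 6,600 × 322 / 5.93) = 846.618.
√((H+B)/B) = √((5.93+24.7)/24.7) = 1.1136.
Q* ≈ 942.785.

Q* ≈ 943 bolts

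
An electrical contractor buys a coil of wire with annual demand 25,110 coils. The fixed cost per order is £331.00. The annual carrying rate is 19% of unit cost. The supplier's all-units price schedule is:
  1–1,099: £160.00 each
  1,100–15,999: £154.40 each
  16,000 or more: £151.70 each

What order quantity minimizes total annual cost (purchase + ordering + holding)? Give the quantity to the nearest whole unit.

Holding cost per unit per year at price C is H = 0.19·C.
For each price level, check whether its EOQ is feasible; otherwise the best quantity at that price is the breakpoint.
EOQ at £160.00 = 739.5 (feasible in tier 1): TC = 25,110×£160.00 + (25,110/739.5)×331 + (739.5/2)×0.19×£160.00 = £4,040,079.63.
EOQ at £154.40 = 752.8 < 1100, so use break Q=1100: TC = 25,110×£154.40 + (25,110/1100.0)×331 + (1100.0/2)×0.19×£154.40 = £3,900,674.63.
EOQ at £151.70 = 759.4 < 16000, so use break Q=16000: TC = 25,110×£151.70 + (25,110/16000.0)×331 + (16000.0/2)×0.19×£151.70 = £4,040,290.46.
Lowest total cost is £3,900,674.63 at Q = 1100.0.

Q* ≈ 1,100 coils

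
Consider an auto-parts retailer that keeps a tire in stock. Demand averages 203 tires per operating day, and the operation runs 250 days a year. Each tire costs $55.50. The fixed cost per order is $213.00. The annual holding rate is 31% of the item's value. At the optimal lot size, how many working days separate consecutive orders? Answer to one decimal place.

Annual demand D = 203 × 250 = 50,750.
Holding cost H = 0.31 × $55.50 = $17.2050 per unit per year.
The optimal lot size = √(2DS/H) = √(2 × 50,750 × 213 / 17.205) ≈ 1120.97.
Cycle time = Q*/D × 250 = 1120.97 / 50,750 × 250 ≈ 5.522 days.

T ≈ 5.5 days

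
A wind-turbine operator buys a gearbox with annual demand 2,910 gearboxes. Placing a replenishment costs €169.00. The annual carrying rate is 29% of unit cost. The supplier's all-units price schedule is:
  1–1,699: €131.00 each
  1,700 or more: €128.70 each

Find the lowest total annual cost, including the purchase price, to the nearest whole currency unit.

TC* ≈ €387,323

Holding cost per unit per year at price C is H = 0.29·C.
Candidates are each tier's EOQ (if it falls in that tier) and each price-break quantity.
EOQ at €131.00 = 160.9 (feasible in tier 1): TC = 2,910×€131.00 + (2,910/160.9)×169 + (160.9/2)×0.29×€131.00 = €387,322.79.
EOQ at €128.70 = 162.3 < 1700, so use break Q=1700: TC = 2,910×€128.70 + (2,910/1700.0)×169 + (1700.0/2)×0.29×€128.70 = €406,530.84.
Lowest total cost among the candidates is at Q = 160.9.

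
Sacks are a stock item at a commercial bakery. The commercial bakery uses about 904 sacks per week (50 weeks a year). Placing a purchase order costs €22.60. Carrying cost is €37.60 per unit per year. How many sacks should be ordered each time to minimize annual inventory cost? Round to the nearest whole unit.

Q* ≈ 233 sacks

Annual demand D = 904 × 50 = 45,200.
EOQ = √(2DS / H) = √(2 × 45,200 × 22.6 / 37.6).
= √(2,043,040 / 37.6) = √54,336.1702 ≈ 233.101.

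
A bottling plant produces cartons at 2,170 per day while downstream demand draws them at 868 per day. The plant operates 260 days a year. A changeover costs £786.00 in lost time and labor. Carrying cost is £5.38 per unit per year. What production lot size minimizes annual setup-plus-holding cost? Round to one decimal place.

Annual demand D = 868 × 260 = 225,680.
Production build-up factor (1 − d/p) = 1 − 868/2,170 = 0.6000.
Q* = √(2DS / (H(1 − d/p))) = √(2 × 225,680 × 786 / (5.38 × 0.6000)).
= √(354,768,960 / 3.228) ≈ 10483.494.

Q* ≈ 10,483.5 cartons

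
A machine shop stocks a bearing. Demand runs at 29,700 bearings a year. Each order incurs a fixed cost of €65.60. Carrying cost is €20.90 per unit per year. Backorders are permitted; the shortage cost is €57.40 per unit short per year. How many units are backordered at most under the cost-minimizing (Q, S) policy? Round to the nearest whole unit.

S* ≈ 135 bearings

With planned backorders, Q* = √(2DS/H) · √((H+B)/B).
√(2DS/H) = √(2 × 29,700 × 65.6 / 20.9) = 431.789.
√((H+B)/B) = √((20.9+57.4)/57.4) = 1.1680.
Q* ≈ 504.309.
S* = Q* · H/(H+B) = 504.309 × 20.9/78.3 ≈ 134.611.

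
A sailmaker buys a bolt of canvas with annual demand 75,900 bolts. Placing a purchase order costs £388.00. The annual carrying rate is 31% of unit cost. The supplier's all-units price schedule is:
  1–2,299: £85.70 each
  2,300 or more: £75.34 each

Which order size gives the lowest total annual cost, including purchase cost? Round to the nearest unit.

Q* ≈ 2,300 bolts

Holding cost per unit per year at price C is H = 0.31·C.
Candidates are each tier's EOQ (if it falls in that tier) and each price-break quantity.
EOQ at £85.70 = 1489.0 (feasible in tier 1): TC = 75,900×£85.70 + (75,900/1489.0)×388 + (1489.0/2)×0.31×£85.70 = £6,544,186.97.
EOQ at £75.34 = 1588.0 < 2300, so use break Q=2300: TC = 75,900×£75.34 + (75,900/2300.0)×388 + (2300.0/2)×0.31×£75.34 = £5,757,968.71.
Lowest total cost is £5,757,968.71 at Q = 2300.0.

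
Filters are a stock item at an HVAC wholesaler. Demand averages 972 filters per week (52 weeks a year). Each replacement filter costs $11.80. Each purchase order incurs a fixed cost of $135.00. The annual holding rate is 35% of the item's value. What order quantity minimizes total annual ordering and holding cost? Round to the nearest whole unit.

Q* ≈ 1,818 filters

Annual demand D = 972 × 52 = 50,544.
Holding cost H = 0.35 × $11.80 = $4.1300 per unit per year.
EOQ = √(2DS / H) = √(2 × 50,544 × 135 / 4.13).
= √(13,646,880 / 4.13) = √3,304,329.2978 ≈ 1817.781.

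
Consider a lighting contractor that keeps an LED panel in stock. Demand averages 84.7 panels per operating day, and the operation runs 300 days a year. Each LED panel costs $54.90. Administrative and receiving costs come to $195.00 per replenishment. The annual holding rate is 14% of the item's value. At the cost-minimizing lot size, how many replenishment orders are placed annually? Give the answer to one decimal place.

N ≈ 22.4 orders per year

Annual demand D = 84.7 × 300 = 25,410.
Holding cost H = 0.14 × $54.90 = $7.6860 per unit per year.
Q* = √(2DS/H) = √(2 × 25,410 × 195 / 7.686) ≈ 1135.49.
Orders per year = D / Q* = 25,410 / 1135.49 ≈ 22.378.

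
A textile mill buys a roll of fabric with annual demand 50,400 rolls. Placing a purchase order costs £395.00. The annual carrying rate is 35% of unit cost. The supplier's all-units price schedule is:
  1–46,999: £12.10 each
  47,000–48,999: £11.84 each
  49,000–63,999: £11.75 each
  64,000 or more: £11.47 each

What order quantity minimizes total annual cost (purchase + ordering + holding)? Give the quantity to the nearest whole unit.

Q* ≈ 3,066 rolls

Holding cost per unit per year at price C is H = 0.35·C.
Candidates are each tier's EOQ (if it falls in that tier) and each price-break quantity.
EOQ at £12.10 = 3066.2 (feasible in tier 1): TC = 50,400×£12.10 + (50,400/3066.2)×395 + (3066.2/2)×0.35×£12.10 = £622,825.41.
EOQ at £11.84 = 3099.7 < 47000, so use break Q=47000: TC = 50,400×£11.84 + (50,400/47000.0)×395 + (47000.0/2)×0.35×£11.84 = £694,543.57.
EOQ at £11.75 = 3111.5 < 49000, so use break Q=49000: TC = 50,400×£11.75 + (50,400/49000.0)×395 + (49000.0/2)×0.35×£11.75 = £693,362.54.
EOQ at £11.47 = 3149.3 < 64000, so use break Q=64000: TC = 50,400×£11.47 + (50,400/64000.0)×395 + (64000.0/2)×0.35×£11.47 = £706,863.06.
Lowest total cost is £622,825.41 at Q = 3066.2.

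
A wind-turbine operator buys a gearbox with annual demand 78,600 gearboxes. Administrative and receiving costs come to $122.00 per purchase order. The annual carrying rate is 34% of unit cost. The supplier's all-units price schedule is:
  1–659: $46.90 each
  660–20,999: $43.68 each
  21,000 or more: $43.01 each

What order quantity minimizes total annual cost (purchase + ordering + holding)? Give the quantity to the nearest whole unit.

Holding cost per unit per year at price C is H = 0.34·C.
For each price level, check whether its EOQ is feasible; otherwise the best quantity at that price is the breakpoint.
Tier 1 ($46.90): EOQ = 1096.7 exceeds tier's upper bound 659, so this tier is dominated.
EOQ at $43.68 = 1136.4 (feasible in tier 2): TC = 78,600×$43.68 + (78,600/1136.4)×122 + (1136.4/2)×0.34×$43.68 = $3,450,124.68.
EOQ at $43.01 = 1145.2 < 21000, so use break Q=21000: TC = 78,600×$43.01 + (78,600/21000.0)×122 + (21000.0/2)×0.34×$43.01 = $3,534,588.33.
Lowest total cost is $3,450,124.68 at Q = 1136.4.

Q* ≈ 1,136 gearboxes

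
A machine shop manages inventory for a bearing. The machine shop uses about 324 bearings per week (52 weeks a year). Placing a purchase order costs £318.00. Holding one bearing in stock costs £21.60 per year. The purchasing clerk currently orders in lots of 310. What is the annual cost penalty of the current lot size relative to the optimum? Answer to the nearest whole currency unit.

Extra cost ≈ £5,417 per year

Annual demand D = 324 × 52 = 16,848.
EOQ = √(2DS/H) = √(2 × 16,848 × 318 / 21.6) ≈ 704.33.
Cost at Q* = (D/Q*)S + (Q*/2)H = √(2DSH) ≈ £15,213.52.
Cost at Q = 310: (16,848/310)×318 + (310/2)×21.6 = £17,282.79 + £3,348.00 = £20,630.79.
Excess = £20,630.79 − £15,213.52 = £5,417.27.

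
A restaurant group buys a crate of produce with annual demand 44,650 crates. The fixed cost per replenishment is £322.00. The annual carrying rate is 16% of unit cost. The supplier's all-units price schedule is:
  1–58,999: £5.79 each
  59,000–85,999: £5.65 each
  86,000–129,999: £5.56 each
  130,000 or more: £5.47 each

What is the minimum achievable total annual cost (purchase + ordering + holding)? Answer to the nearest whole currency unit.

Holding cost per unit per year at price C is H = 0.16·C.
Evaluate total cost at each tier's feasible EOQ or, if the EOQ is below the tier, at the tier's minimum quantity.
EOQ at £5.79 = 5571.3 (feasible in tier 1): TC = 44,650×£5.79 + (44,650/5571.3)×322 + (5571.3/2)×0.16×£5.79 = £263,684.73.
EOQ at £5.65 = 5639.9 < 59000, so use break Q=59000: TC = 44,650×£5.65 + (44,650/59000.0)×322 + (59000.0/2)×0.16×£5.65 = £279,184.18.
EOQ at £5.56 = 5685.3 < 86000, so use break Q=86000: TC = 44,650×£5.56 + (44,650/86000.0)×322 + (86000.0/2)×0.16×£5.56 = £286,673.98.
EOQ at £5.47 = 5731.9 < 130000, so use break Q=130000: TC = 44,650×£5.47 + (44,650/130000.0)×322 + (130000.0/2)×0.16×£5.47 = £301,234.09.
Lowest total cost among the candidates is at Q = 5571.3.

TC* ≈ £263,685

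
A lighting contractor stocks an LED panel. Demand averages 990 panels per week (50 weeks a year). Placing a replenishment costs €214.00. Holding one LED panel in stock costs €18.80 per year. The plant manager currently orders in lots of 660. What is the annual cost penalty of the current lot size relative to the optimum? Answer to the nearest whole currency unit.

Extra cost ≈ €2,297 per year

Annual demand D = 990 × 50 = 49,500.
EOQ = √(2DS/H) = √(2 × 49,500 × 214 / 18.8) ≈ 1061.56.
Cost at Q* = (D/Q*)S + (Q*/2)H = √(2DSH) ≈ €19,957.37.
Cost at Q = 660: (49,500/660)×214 + (660/2)×18.8 = €16,050.00 + €6,204.00 = €22,254.00.
Excess = €22,254.00 − €19,957.37 = €2,296.63.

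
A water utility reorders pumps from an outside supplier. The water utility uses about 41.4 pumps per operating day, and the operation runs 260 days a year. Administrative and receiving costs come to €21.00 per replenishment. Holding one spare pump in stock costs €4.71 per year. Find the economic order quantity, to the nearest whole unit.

Q* ≈ 310 pumps

Annual demand D = 41.4 × 260 = 10,764.
EOQ = √(2DS / H) = √(2 × 10,764 × 21 / 4.71).
= √(452,088 / 4.71) = √95,984.7134 ≈ 309.814.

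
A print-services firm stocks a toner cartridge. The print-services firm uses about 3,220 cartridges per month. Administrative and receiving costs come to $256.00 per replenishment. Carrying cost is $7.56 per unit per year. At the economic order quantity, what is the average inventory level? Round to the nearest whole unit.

Annual demand D = 3,220 × 12 = 38,640.
EOQ = √(2DS/H) = √(2 × 38,640 × 256 / 7.56) ≈ 1617.68.
Average inventory = Q*/2 ≈ 1617.68 / 2 = 808.840.

Average inventory ≈ 809 cartridges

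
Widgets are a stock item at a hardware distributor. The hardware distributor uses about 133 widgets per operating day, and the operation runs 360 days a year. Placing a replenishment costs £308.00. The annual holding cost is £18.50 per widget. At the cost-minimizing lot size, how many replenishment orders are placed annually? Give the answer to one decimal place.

Annual demand D = 133 × 360 = 47,880.
The optimal lot size = √(2DS/H) = √(2 × 47,880 × 308 / 18.5) ≈ 1262.65.
Orders per year = D / Q* = 47,880 / 1262.65 ≈ 37.920.

N ≈ 37.9 orders per year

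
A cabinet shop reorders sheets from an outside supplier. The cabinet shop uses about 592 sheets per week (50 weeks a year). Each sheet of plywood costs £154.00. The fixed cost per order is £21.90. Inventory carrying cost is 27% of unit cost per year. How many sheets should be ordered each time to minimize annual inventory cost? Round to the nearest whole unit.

Q* ≈ 177 sheets

Annual demand D = 592 × 50 = 29,600.
Holding cost H = 0.27 × £154.00 = £41.5800 per unit per year.
EOQ = √(2DS / H) = √(2 × 29,600 × 21.9 / 41.58).
= √(1,296,480 / 41.58) = √31,180.3752 ≈ 176.580.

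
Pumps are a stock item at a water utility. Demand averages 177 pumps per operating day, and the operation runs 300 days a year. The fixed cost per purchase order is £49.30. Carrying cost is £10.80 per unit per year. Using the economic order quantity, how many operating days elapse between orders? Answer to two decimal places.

Annual demand D = 177 × 300 = 53,100.
Q* = √(2DS/H) = √(2 × 53,100 × 49.3 / 10.8) ≈ 696.26.
Cycle time = Q*/D × 300 = 696.26 / 53,100 × 300 ≈ 3.934 days.

T ≈ 3.93 days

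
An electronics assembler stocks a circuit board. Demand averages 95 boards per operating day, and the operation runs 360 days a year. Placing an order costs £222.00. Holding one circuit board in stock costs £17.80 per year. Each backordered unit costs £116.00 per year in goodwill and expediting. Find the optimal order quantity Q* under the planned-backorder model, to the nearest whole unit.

Annual demand D = 95 × 360 = 34,200.
With planned backorders, Q* = √(2DS/H) · √((H+B)/B).
√(2DS/H) = √(2 × 34,200 × 222 / 17.8) = 923.623.
√((H+B)/B) = √((17.8+116)/116) = 1.0740.
Q* ≈ 991.959.

Q* ≈ 992 boards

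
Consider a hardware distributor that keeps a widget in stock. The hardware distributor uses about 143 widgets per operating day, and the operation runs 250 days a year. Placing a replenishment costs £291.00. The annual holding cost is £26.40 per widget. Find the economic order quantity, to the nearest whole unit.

Q* ≈ 888 widgets

Annual demand D = 143 × 250 = 35,750.
EOQ = √(2DS / H) = √(2 × 35,750 × 291 / 26.4).
= √(20,806,500 / 26.4) = √788,125 ≈ 887.764.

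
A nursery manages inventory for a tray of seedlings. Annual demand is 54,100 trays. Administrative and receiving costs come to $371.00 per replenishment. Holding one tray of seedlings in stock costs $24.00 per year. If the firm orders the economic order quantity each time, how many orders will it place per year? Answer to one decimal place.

N ≈ 41.8 orders per year

The optimal lot size = √(2DS/H) = √(2 × 54,100 × 371 / 24) ≈ 1293.29.
Orders per year = D / Q* = 54,100 / 1293.29 ≈ 41.831.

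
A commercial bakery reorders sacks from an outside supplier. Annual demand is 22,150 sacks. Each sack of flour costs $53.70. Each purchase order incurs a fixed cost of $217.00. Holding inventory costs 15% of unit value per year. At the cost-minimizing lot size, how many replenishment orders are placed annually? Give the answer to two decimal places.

Holding cost H = 0.15 × $53.70 = $8.0550 per unit per year.
EOQ = √(2DS/H) = √(2 × 22,150 × 217 / 8.055) ≈ 1092.44.
Orders per year = D / Q* = 22,150 / 1092.44 ≈ 20.276.

N ≈ 20.28 orders per year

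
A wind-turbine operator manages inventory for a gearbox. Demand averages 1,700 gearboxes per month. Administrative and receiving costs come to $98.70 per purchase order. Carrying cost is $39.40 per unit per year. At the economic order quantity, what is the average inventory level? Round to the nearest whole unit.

Average inventory ≈ 160 gearboxes

Annual demand D = 1,700 × 12 = 20,400.
Q* = √(2DS/H) = √(2 × 20,400 × 98.7 / 39.4) ≈ 319.70.
Average inventory = Q*/2 ≈ 319.70 / 2 = 159.849.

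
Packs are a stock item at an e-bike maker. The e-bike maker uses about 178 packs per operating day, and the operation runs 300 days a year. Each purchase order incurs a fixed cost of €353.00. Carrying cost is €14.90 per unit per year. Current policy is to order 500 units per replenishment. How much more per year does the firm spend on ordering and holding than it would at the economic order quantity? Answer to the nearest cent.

Extra cost ≈ €17,724.43 per year

Annual demand D = 178 × 300 = 53,400.
EOQ = √(2DS/H) = √(2 × 53,400 × 353 / 14.9) ≈ 1590.67.
Cost at Q* = (D/Q*)S + (Q*/2)H = √(2DSH) ≈ €23,700.97.
Cost at Q = 500: (53,400/500)×353 + (500/2)×14.9 = €37,700.40 + €3,725.00 = €41,425.40.
Excess = €41,425.40 − €23,700.97 = €17,724.43.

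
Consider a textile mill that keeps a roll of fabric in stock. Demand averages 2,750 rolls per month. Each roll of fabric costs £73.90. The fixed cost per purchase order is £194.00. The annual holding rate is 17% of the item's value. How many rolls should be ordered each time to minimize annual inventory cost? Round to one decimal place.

Annual demand D = 2,750 × 12 = 33,000.
Holding cost H = 0.17 × £73.90 = £12.5630 per unit per year.
EOQ = √(2DS / H) = √(2 × 33,000 × 194 / 12.563).
= √(12,804,000 / 12.563) = √1,019,183.3161 ≈ 1009.546.

Q* ≈ 1,009.5 rolls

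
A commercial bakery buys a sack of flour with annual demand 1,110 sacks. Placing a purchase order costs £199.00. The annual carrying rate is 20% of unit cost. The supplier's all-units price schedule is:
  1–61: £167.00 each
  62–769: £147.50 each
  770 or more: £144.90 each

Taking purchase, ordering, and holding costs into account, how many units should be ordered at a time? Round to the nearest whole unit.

Q* ≈ 122 sacks

Holding cost per unit per year at price C is H = 0.20·C.
For each price level, check whether its EOQ is feasible; otherwise the best quantity at that price is the breakpoint.
Tier 1 (£167.00): EOQ = 115.0 exceeds tier's upper bound 61, so this tier is dominated.
EOQ at £147.50 = 122.4 (feasible in tier 2): TC = 1,110×£147.50 + (1,110/122.4)×199 + (122.4/2)×0.20×£147.50 = £167,335.06.
EOQ at £144.90 = 123.5 < 770, so use break Q=770: TC = 1,110×£144.90 + (1,110/770.0)×199 + (770.0/2)×0.20×£144.90 = £172,283.17.
Lowest total cost is £167,335.06 at Q = 122.4.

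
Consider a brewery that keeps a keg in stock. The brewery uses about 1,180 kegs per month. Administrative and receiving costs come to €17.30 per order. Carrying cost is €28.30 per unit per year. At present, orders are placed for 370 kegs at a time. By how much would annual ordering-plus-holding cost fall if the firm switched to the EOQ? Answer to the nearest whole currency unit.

Annual demand D = 1,180 × 12 = 14,160.
EOQ = √(2DS/H) = √(2 × 14,160 × 17.3 / 28.3) ≈ 131.58.
Cost at Q* = (D/Q*)S + (Q*/2)H = √(2DSH) ≈ €3,723.60.
Cost at Q = 370: (14,160/370)×17.3 + (370/2)×28.3 = €662.08 + €5,235.50 = €5,897.58.
Excess = €5,897.58 − €3,723.60 = €2,173.98.

Extra cost ≈ €2,174 per year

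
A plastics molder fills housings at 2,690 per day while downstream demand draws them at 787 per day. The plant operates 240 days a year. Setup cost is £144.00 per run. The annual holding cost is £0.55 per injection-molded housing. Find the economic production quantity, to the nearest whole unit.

Q* ≈ 11,824 housings

Annual demand D = 787 × 240 = 188,880.
Production build-up factor (1 − d/p) = 1 − 787/2,690 = 0.7074.
Q* = √(2DS / (H(1 − d/p))) = √(2 × 188,880 × 144 / (0.55 × 0.7074)).
= √(54,397,440 / 0.3891) ≈ 11824.006.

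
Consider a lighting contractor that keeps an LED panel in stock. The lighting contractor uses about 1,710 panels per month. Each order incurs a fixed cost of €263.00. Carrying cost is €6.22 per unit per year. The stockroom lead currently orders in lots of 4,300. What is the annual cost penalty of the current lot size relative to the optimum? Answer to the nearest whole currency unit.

Extra cost ≈ €6,434 per year

Annual demand D = 1,710 × 12 = 20,520.
EOQ = √(2DS/H) = √(2 × 20,520 × 263 / 6.22) ≈ 1317.31.
Cost at Q* = (D/Q*)S + (Q*/2)H = √(2DSH) ≈ €8,193.64.
Cost at Q = 4,300: (20,520/4,300)×263 + (4,300/2)×6.22 = €1,255.06 + €13,373.00 = €14,628.06.
Excess = €14,628.06 − €8,193.64 = €6,434.42.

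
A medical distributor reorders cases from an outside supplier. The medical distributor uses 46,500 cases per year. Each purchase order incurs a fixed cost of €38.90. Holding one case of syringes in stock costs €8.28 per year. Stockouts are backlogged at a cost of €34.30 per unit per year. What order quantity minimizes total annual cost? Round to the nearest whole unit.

Q* ≈ 736 cases

With planned backorders, Q* = √(2DS/H) · √((H+B)/B).
√(2DS/H) = √(2 × 46,500 × 38.9 / 8.28) = 660.999.
√((H+B)/B) = √((8.28+34.3)/34.3) = 1.1142.
Q* ≈ 736.473.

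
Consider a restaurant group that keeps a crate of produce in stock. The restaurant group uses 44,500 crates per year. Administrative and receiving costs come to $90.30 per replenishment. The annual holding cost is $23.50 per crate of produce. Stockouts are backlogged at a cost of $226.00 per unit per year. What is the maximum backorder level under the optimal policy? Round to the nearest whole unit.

S* ≈ 58 crates

With planned backorders, Q* = √(2DS/H) · √((H+B)/B).
√(2DS/H) = √(2 × 44,500 × 90.3 / 23.5) = 584.797.
√((H+B)/B) = √((23.5+226)/226) = 1.0507.
Q* ≈ 614.449.
S* = Q* · H/(H+B) = 614.449 × 23.5/249.5 ≈ 57.874.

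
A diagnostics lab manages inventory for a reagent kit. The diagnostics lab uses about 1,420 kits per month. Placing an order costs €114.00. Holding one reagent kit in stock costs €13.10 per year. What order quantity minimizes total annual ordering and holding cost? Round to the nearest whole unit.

Annual demand D = 1,420 × 12 = 17,040.
EOQ = √(2DS / H) = √(2 × 17,040 × 114 / 13.1).
= √(3,885,120 / 13.1) = √296,574.0458 ≈ 544.586.

Q* ≈ 545 kits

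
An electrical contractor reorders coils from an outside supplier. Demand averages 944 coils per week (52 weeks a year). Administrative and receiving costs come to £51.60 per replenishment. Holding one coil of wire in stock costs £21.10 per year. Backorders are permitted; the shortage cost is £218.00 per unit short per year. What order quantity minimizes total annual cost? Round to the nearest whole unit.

Annual demand D = 944 × 52 = 49,088.
With planned backorders, Q* = √(2DS/H) · √((H+B)/B).
√(2DS/H) = √(2 × 49,088 × 51.6 / 21.1) = 489.989.
√((H+B)/B) = √((21.1+218)/218) = 1.0473.
Q* ≈ 513.154.

Q* ≈ 513 coils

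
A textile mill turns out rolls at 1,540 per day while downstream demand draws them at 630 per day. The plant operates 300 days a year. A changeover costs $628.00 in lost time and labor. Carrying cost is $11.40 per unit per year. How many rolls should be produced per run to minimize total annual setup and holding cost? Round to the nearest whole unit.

Annual demand D = 630 × 300 = 189,000.
Production build-up factor (1 − d/p) = 1 − 630/1,540 = 0.5909.
Q* = √(2DS / (H(1 − d/p))) = √(2 × 189,000 × 628 / (11.4 × 0.5909)).
= √(237,384,000 / 6.7364) ≈ 5936.261.

Q* ≈ 5,936 rolls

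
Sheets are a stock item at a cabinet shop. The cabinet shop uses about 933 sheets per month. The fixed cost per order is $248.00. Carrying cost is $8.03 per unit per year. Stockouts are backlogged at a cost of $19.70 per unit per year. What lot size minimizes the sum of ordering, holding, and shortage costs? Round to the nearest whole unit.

Annual demand D = 933 × 12 = 11,196.
With planned backorders, Q* = √(2DS/H) · √((H+B)/B).
√(2DS/H) = √(2 × 11,196 × 248 / 8.03) = 831.600.
√((H+B)/B) = √((8.03+19.7)/19.7) = 1.1864.
Q* ≈ 986.635.

Q* ≈ 987 sheets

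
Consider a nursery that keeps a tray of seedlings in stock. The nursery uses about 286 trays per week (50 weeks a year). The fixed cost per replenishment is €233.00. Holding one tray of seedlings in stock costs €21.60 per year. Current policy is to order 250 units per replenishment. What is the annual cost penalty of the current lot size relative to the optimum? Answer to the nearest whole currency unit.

Annual demand D = 286 × 50 = 14,300.
EOQ = √(2DS/H) = √(2 × 14,300 × 233 / 21.6) ≈ 555.44.
Cost at Q* = (D/Q*)S + (Q*/2)H = √(2DSH) ≈ €11,997.42.
Cost at Q = 250: (14,300/250)×233 + (250/2)×21.6 = €13,327.60 + €2,700.00 = €16,027.60.
Excess = €16,027.60 − €11,997.42 = €4,030.18.

Extra cost ≈ €4,030 per year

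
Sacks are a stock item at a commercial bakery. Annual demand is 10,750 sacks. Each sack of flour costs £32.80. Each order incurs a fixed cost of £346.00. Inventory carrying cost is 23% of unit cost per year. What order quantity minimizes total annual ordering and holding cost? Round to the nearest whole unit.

Holding cost H = 0.23 × £32.80 = £7.5440 per unit per year.
EOQ = √(2DS / H) = √(2 × 10,750 × 346 / 7.544).
= √(7,439,000 / 7.544) = √986,081.6543 ≈ 993.016.

Q* ≈ 993 sacks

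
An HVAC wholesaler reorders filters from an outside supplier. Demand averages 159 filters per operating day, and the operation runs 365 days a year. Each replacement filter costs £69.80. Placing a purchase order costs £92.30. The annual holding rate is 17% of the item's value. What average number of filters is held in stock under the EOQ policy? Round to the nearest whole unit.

Average inventory ≈ 475 filters

Annual demand D = 159 × 365 = 58,035.
Holding cost H = 0.17 × £69.80 = £11.8660 per unit per year.
Q* = √(2DS/H) = √(2 × 58,035 × 92.3 / 11.866) ≈ 950.19.
Average inventory = Q*/2 ≈ 950.19 / 2 = 475.093.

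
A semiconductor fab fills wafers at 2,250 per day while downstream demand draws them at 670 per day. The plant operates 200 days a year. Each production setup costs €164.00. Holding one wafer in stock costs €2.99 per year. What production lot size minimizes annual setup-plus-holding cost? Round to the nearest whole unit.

Q* ≈ 4,575 wafers

Annual demand D = 670 × 200 = 134,000.
Production build-up factor (1 − d/p) = 1 − 670/2,250 = 0.7022.
Q* = √(2DS / (H(1 − d/p))) = √(2 × 134,000 × 164 / (2.99 × 0.7022)).
= √(43,952,000 / 2.0996) ≈ 4575.267.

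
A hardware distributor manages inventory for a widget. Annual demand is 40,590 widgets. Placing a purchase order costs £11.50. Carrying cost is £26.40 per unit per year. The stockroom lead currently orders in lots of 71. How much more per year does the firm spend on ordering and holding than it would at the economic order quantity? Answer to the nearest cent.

Extra cost ≈ £2,547.14 per year

EOQ = √(2DS/H) = √(2 × 40,590 × 11.5 / 26.4) ≈ 188.05.
Cost at Q* = (D/Q*)S + (Q*/2)H = √(2DSH) ≈ £4,964.50.
Cost at Q = 71: (40,590/71)×11.5 + (71/2)×26.4 = £6,574.44 + £937.20 = £7,511.64.
Excess = £7,511.64 − £4,964.50 = £2,547.14.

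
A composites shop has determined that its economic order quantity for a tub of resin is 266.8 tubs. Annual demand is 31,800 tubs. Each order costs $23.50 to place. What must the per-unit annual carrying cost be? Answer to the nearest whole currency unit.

H ≈ $21

Squaring Q* = √(2DS/H) gives Q*² = 2DS/H.
From Q* = √(2DS/H): H = 2DS / Q*² = 2 × 31,800 × 23.5 / 266.8² = 20.9968.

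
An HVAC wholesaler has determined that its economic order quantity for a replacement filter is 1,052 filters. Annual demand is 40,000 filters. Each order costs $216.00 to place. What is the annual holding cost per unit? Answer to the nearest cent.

Squaring Q* = √(2DS/H) gives Q*² = 2DS/H.
From Q* = √(2DS/H): H = 2DS / Q*² = 2 × 40,000 × 216 / 1,052² = 15.6139.

H ≈ $15.61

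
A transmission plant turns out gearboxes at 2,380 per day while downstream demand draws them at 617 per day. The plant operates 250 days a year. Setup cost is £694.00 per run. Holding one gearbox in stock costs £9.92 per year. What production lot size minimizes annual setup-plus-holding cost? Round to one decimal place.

Annual demand D = 617 × 250 = 154,250.
Production build-up factor (1 − d/p) = 1 − 617/2,380 = 0.7408.
Q* = √(2DS / (H(1 − d/p))) = √(2 × 154,250 × 694 / (9.92 × 0.7408)).
= √(214,099,000 / 7.3483) ≈ 5397.763.

Q* ≈ 5,397.8 gearboxes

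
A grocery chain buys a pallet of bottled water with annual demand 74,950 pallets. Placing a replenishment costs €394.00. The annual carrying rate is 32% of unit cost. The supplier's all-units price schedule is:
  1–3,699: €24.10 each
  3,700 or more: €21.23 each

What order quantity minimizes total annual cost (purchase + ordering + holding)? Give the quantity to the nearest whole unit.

Q* ≈ 3,700 pallets

Holding cost per unit per year at price C is H = 0.32·C.
For each price level, check whether its EOQ is feasible; otherwise the best quantity at that price is the breakpoint.
EOQ at €24.10 = 2767.4 (feasible in tier 1): TC = 74,950×€24.10 + (74,950/2767.4)×394 + (2767.4/2)×0.32×€24.10 = €1,827,636.87.
EOQ at €21.23 = 2948.5 < 3700, so use break Q=3700: TC = 74,950×€21.23 + (74,950/3700.0)×394 + (3700.0/2)×0.32×€21.23 = €1,611,737.82.
Lowest total cost is €1,611,737.82 at Q = 3700.0.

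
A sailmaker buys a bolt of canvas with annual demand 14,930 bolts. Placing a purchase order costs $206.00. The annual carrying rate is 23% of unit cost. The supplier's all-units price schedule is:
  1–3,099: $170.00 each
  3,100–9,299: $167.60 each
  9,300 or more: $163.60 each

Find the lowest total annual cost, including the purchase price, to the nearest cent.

Holding cost per unit per year at price C is H = 0.23·C.
For each price level, check whether its EOQ is feasible; otherwise the best quantity at that price is the breakpoint.
EOQ at $170.00 = 396.6 (feasible in tier 1): TC = 14,930×$170.00 + (14,930/396.6)×206 + (396.6/2)×0.23×$170.00 = $2,553,608.40.
EOQ at $167.60 = 399.5 < 3100, so use break Q=3100: TC = 14,930×$167.60 + (14,930/3100.0)×206 + (3100.0/2)×0.23×$167.60 = $2,563,009.52.
EOQ at $163.60 = 404.3 < 9300, so use break Q=9300: TC = 14,930×$163.60 + (14,930/9300.0)×206 + (9300.0/2)×0.23×$163.60 = $2,617,848.91.
Lowest total cost among the candidates is at Q = 396.6.

TC* ≈ $2,553,608.40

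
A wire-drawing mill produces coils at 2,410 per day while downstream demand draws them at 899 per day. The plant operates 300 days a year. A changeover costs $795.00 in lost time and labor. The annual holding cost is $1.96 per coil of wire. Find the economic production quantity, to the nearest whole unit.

Q* ≈ 18,680 coils

Annual demand D = 899 × 300 = 269,700.
Production build-up factor (1 − d/p) = 1 − 899/2,410 = 0.6270.
Q* = √(2DS / (H(1 − d/p))) = √(2 × 269,700 × 795 / (1.96 × 0.6270)).
= √(428,823,000 / 1.2289) ≈ 18680.448.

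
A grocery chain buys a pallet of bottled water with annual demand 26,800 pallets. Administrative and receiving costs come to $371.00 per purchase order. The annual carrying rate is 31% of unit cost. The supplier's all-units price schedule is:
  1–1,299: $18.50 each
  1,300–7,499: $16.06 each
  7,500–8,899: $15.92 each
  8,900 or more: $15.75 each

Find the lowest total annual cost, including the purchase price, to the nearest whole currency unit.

Holding cost per unit per year at price C is H = 0.31·C.
Evaluate total cost at each tier's feasible EOQ or, if the EOQ is below the tier, at the tier's minimum quantity.
Tier 1 ($18.50): EOQ = 1862.1 exceeds tier's upper bound 1299, so this tier is dominated.
EOQ at $16.06 = 1998.6 (feasible in tier 2): TC = 26,800×$16.06 + (26,800/1998.6)×371 + (1998.6/2)×0.31×$16.06 = $440,358.00.
EOQ at $15.92 = 2007.3 < 7500, so use break Q=7500: TC = 26,800×$15.92 + (26,800/7500.0)×371 + (7500.0/2)×0.31×$15.92 = $446,488.71.
EOQ at $15.75 = 2018.1 < 8900, so use break Q=8900: TC = 26,800×$15.75 + (26,800/8900.0)×371 + (8900.0/2)×0.31×$15.75 = $444,944.29.
Lowest total cost among the candidates is at Q = 1998.6.

TC* ≈ $440,358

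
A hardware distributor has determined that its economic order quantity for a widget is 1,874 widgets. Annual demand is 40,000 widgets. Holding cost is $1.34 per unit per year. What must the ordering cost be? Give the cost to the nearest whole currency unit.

Invert the EOQ relation Q*² = 2DS/H.
From Q* = √(2DS/H): S = Q*²H / (2D) = 1,874² × 1.34 / (2 × 40,000) = 58.8239.

S ≈ $59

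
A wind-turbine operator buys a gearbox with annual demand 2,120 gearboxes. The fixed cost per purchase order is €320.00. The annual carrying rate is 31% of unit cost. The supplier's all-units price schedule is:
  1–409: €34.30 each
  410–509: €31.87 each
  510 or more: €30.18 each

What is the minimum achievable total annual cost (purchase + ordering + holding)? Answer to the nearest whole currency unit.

Holding cost per unit per year at price C is H = 0.31·C.
For each price level, check whether its EOQ is feasible; otherwise the best quantity at that price is the breakpoint.
EOQ at €34.30 = 357.2 (feasible in tier 1): TC = 2,120×€34.30 + (2,120/357.2)×320 + (357.2/2)×0.31×€34.30 = €76,514.27.
EOQ at €31.87 = 370.6 < 410, so use break Q=410: TC = 2,120×€31.87 + (2,120/410.0)×320 + (410.0/2)×0.31×€31.87 = €71,244.37.
EOQ at €30.18 = 380.8 < 510, so use break Q=510: TC = 2,120×€30.18 + (2,120/510.0)×320 + (510.0/2)×0.31×€30.18 = €67,697.53.
Lowest total cost among the candidates is at Q = 510.0.

TC* ≈ €67,698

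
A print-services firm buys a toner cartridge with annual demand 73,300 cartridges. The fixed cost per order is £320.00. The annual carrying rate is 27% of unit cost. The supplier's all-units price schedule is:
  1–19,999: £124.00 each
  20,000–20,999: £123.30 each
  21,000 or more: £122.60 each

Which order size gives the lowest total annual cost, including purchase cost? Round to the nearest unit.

Q* ≈ 1,184 cartridges

Holding cost per unit per year at price C is H = 0.27·C.
Candidates are each tier's EOQ (if it falls in that tier) and each price-break quantity.
EOQ at £124.00 = 1183.7 (feasible in tier 1): TC = 73,300×£124.00 + (73,300/1183.7)×320 + (1183.7/2)×0.27×£124.00 = £9,128,830.97.
EOQ at £123.30 = 1187.1 < 20000, so use break Q=20000: TC = 73,300×£123.30 + (73,300/20000.0)×320 + (20000.0/2)×0.27×£123.30 = £9,371,972.80.
EOQ at £122.60 = 1190.5 < 21000, so use break Q=21000: TC = 73,300×£122.60 + (73,300/21000.0)×320 + (21000.0/2)×0.27×£122.60 = £9,335,267.95.
Lowest total cost is £9,128,830.97 at Q = 1183.7.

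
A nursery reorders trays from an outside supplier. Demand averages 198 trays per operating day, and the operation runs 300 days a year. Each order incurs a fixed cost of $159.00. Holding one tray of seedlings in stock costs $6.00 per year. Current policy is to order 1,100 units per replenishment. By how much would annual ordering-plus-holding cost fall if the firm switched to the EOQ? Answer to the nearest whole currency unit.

Extra cost ≈ $1,240 per year

Annual demand D = 198 × 300 = 59,400.
EOQ = √(2DS/H) = √(2 × 59,400 × 159 / 6) ≈ 1774.32.
Cost at Q* = (D/Q*)S + (Q*/2)H = √(2DSH) ≈ $10,645.90.
Cost at Q = 1,100: (59,400/1,100)×159 + (1,100/2)×6 = $8,586.00 + $3,300.00 = $11,886.00.
Excess = $11,886.00 − $10,645.90 = $1,240.10.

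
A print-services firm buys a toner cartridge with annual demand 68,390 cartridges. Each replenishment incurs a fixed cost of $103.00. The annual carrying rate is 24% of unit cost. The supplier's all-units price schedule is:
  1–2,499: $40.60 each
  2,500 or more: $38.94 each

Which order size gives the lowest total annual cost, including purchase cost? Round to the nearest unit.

Q* ≈ 2,500 cartridges

Holding cost per unit per year at price C is H = 0.24·C.
For each price level, check whether its EOQ is feasible; otherwise the best quantity at that price is the breakpoint.
EOQ at $40.60 = 1202.4 (feasible in tier 1): TC = 68,390×$40.60 + (68,390/1202.4)×103 + (1202.4/2)×0.24×$40.60 = $2,788,350.52.
EOQ at $38.94 = 1227.8 < 2500, so use break Q=2500: TC = 68,390×$38.94 + (68,390/2500.0)×103 + (2500.0/2)×0.24×$38.94 = $2,677,606.27.
Lowest total cost is $2,677,606.27 at Q = 2500.0.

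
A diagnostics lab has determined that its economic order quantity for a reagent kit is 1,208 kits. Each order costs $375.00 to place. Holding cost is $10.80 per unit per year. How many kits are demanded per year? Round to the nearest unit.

The basic EOQ model gives Q* = √(2DS/H); rearrange for the unknown.
From Q* = √(2DS/H): D = Q*²H / (2S) = 1,208² × 10.8 / (2 × 375) = 21013.402.

D ≈ 21,013 kits per year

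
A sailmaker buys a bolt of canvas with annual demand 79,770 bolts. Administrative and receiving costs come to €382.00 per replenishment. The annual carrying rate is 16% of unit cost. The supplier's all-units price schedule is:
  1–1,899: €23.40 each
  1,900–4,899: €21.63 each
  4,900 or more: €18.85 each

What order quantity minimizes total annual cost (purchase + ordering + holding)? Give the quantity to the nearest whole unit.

Holding cost per unit per year at price C is H = 0.16·C.
Evaluate total cost at each tier's feasible EOQ or, if the EOQ is below the tier, at the tier's minimum quantity.
Tier 1 (€23.40): EOQ = 4034.6 exceeds tier's upper bound 1899, so this tier is dominated.
EOQ at €21.63 = 4196.4 (feasible in tier 2): TC = 79,770×€21.63 + (79,770/4196.4)×382 + (4196.4/2)×0.16×€21.63 = €1,739,948.05.
EOQ at €18.85 = 4495.2 < 4900, so use break Q=4900: TC = 79,770×€18.85 + (79,770/4900.0)×382 + (4900.0/2)×0.16×€18.85 = €1,517,272.50.
Lowest total cost is €1,517,272.50 at Q = 4900.0.

Q* ≈ 4,900 bolts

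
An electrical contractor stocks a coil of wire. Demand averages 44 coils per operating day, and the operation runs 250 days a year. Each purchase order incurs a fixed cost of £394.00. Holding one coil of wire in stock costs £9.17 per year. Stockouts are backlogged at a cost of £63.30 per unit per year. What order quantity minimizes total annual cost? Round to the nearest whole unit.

Q* ≈ 1,040 coils

Annual demand D = 44 × 250 = 11,000.
With planned backorders, Q* = √(2DS/H) · √((H+B)/B).
√(2DS/H) = √(2 × 11,000 × 394 / 9.17) = 972.243.
√((H+B)/B) = √((9.17+63.3)/63.3) = 1.0700.
Q* ≈ 1040.284.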